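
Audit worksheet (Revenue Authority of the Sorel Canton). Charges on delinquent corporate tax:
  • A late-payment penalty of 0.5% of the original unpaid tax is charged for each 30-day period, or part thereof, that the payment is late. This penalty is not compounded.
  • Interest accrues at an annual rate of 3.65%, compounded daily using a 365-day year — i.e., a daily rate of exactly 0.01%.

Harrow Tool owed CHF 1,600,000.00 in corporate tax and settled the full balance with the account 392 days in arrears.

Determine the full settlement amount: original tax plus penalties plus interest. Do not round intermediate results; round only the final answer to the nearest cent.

CHF 1,775,962.27

Penalty periods: ⌈392/30⌉ = 14; penalty = 14 × 0.5% × CHF 1,600,000.00 = CHF 112,000.00
Interest: CHF 1,600,000.00 × ((1 + 0.0001)^392 − 1) = CHF 1,600,000.00 × 0.03997642… = CHF 63,962.2725…
Total = CHF 1,600,000.00 + CHF 112,000.0000 + CHF 63,962.2725… = CHF 1,775,962.27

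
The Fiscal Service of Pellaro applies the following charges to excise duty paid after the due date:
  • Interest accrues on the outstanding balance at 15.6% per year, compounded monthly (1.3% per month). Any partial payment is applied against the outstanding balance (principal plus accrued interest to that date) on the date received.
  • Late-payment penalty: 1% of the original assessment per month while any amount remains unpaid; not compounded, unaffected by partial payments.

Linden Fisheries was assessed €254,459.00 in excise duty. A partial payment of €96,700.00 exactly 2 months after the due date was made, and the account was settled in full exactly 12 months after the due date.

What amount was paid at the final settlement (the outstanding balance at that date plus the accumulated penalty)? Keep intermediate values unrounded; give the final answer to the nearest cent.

Balance at month 2: €254,459.0000 × (1 + 0.013)^2 = €261,117.9376…
After €96,700.00 payment: €261,117.9376… − €96,700.00 = €164,417.9376…
Balance at month 12: €164,417.9376… × (1 + 0.013)^10 = €187,087.0167…
Penalty: 12 × 1% × €254,459.00 = €30,535.08
Final settlement = outstanding balance + penalty = €187,087.0167… + €30,535.08 = €217,622.10

€217,622.10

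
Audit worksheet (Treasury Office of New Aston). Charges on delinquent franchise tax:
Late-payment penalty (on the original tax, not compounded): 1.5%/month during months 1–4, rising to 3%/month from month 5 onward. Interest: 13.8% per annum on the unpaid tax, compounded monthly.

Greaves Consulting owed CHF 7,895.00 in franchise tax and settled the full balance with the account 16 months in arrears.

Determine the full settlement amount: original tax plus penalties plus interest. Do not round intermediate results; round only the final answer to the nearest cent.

Penalty, months 1–4: 4 × 1.5% × CHF 7,895.00 = CHF 473.70
Penalty, months 5–16: 12 × 3% × CHF 7,895.00 = CHF 2,842.20
Interest (13.8%/yr ÷ 12 = 1.15%/month): CHF 7,895.00 × ((1 + 0.0115)^16 − 1) = CHF 1,584.9561…
Total = CHF 7,895.00 + CHF 3,315.9000 + CHF 1,584.9561… = CHF 12,795.86

CHF 12,795.86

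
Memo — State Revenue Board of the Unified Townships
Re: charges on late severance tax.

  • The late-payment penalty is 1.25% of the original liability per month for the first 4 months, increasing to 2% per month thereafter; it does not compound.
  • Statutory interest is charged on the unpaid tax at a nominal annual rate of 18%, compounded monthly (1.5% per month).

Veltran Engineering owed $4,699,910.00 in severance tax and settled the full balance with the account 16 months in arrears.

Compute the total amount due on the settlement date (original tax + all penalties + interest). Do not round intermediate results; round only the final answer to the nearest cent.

$7,327,091.77

Penalty, months 1–4: 4 × 1.25% × $4,699,910.00 = $234,995.50
Penalty, months 5–16: 12 × 2% × $4,699,910.00 = $1,127,978.40
Interest: $4,699,910.00 × ((1 + 0.015)^16 − 1) = $4,699,910.00 × 0.2689855… = $1,264,207.8653…
Total = $4,699,910.00 + $1,362,973.9000 + $1,264,207.8653… = $7,327,091.77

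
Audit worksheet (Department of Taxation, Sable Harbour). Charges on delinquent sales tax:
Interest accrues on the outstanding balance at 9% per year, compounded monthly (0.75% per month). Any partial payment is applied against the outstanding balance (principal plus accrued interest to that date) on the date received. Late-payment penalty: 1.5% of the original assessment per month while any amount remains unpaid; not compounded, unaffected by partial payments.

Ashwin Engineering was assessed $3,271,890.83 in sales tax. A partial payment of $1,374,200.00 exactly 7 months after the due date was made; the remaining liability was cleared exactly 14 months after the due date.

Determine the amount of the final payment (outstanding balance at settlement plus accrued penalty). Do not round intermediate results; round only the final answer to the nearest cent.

$2,871,808.17

Balance at month 7: $3,271,890.8300 × (1 + 0.0075)^7 = $3,447,578.6951…
After $1,374,200.00 payment: $3,447,578.6951… − $1,374,200.00 = $2,073,378.6951…
Balance at month 14: $2,073,378.6951… × (1 + 0.0075)^7 = $2,184,711.1006…
Penalty: 14 × 1.5% × $3,271,890.83 = $687,097.07…
Final settlement = outstanding balance + penalty = $2,184,711.1006… + $687,097.07… = $2,871,808.17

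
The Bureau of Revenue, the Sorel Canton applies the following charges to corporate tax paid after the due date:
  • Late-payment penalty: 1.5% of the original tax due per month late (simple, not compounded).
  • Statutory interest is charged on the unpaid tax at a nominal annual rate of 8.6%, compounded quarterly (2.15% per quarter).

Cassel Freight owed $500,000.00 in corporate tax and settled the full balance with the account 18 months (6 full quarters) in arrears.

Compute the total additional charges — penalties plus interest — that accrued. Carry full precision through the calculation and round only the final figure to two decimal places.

$203,067.88

Late-payment penalty: 18 × 1.5% × $500,000.00 = $135,000.00
Interest: $500,000.00 × ((1 + 0.0215)^6 − 1) = $500,000.00 × 0.1361358… = $68,067.8751…
Penalties + interest = $135,000.0000 + $68,067.8751… = $203,067.88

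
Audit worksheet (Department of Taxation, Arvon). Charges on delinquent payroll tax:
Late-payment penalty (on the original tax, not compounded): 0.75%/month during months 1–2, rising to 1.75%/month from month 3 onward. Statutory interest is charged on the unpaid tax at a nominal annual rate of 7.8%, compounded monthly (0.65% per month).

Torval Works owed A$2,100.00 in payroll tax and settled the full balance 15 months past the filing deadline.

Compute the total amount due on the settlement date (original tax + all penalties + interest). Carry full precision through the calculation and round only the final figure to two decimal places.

A$2,823.58

Penalty, months 1–2: 2 × 0.75% × A$2,100.00 = A$31.50
Penalty, months 3–15: 13 × 1.75% × A$2,100.00 = A$477.75
Interest: A$2,100.00 × ((1 + 0.0065)^15 − 1) = A$2,100.00 × 0.1020637… = A$214.3337…
Total = A$2,100.00 + A$509.2500 + A$214.3337… = A$2,823.58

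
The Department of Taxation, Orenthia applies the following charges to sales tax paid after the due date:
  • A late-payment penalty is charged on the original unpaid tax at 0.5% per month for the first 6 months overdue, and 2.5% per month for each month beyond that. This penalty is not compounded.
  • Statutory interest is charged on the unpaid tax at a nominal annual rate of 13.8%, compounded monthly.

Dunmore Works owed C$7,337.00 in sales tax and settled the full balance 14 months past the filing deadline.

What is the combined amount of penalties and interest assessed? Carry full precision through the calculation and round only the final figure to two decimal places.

Penalty, months 1–6: 6 × 0.5% × C$7,337.00 = C$220.11
Penalty, months 7–14: 8 × 2.5% × C$7,337.00 = C$1,467.40
Interest (13.8%/yr ÷ 12 = 1.15%/month): C$7,337.00 × ((1 + 0.0115)^14 − 1) = C$1,273.7492…
Penalties + interest = C$1,687.5100 + C$1,273.7492… = C$2,961.26

C$2,961.26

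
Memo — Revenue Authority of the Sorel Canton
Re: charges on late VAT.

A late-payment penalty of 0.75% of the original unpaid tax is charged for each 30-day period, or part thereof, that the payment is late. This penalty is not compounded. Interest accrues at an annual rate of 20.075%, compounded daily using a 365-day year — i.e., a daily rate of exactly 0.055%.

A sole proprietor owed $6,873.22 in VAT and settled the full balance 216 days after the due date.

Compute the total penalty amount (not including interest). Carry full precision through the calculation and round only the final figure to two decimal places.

$412.39

Penalty periods: ⌈216/30⌉ = 8; penalty = 8 × 0.75% × $6,873.22 = $412.39…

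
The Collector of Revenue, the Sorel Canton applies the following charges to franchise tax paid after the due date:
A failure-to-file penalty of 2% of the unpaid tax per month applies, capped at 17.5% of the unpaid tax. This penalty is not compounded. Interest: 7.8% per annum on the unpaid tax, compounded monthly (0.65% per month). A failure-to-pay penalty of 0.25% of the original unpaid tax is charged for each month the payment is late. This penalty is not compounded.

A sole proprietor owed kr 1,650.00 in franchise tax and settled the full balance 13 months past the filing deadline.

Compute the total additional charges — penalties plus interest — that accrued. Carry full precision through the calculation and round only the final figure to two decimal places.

Failure-to-file: 13 × 2% × kr 1,650.00 = kr 429.00, capped at 17.5% × kr 1,650.00 = kr 288.75
Failure-to-pay penalty = 0.25% × kr 1,650.00 × 13 mo = kr 53.63…
Interest: kr 1,650.00 × ((1 + 0.0065)^13 − 1) = kr 1,650.00 × 0.0878753… = kr 144.9943…
Penalties + interest = kr 342.3750 + kr 144.9943… = kr 487.37

kr 487.37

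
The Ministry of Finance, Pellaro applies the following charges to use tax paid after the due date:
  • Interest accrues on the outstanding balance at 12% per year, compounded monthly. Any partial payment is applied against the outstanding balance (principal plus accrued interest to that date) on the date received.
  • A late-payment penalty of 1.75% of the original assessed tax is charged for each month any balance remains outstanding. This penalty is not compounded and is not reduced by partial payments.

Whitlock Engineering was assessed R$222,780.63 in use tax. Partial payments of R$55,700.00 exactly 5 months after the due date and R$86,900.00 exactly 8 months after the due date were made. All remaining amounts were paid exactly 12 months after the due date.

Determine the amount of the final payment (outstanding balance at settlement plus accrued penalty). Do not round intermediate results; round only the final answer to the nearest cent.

Monthly rate = 12% ÷ 12 = 1%
Balance at month 5: R$222,780.6300 × (1 + 0.01)^5 = R$234,144.6811…
After R$55,700.00 payment: R$234,144.6811… − R$55,700.00 = R$178,444.6811…
Balance at month 8: R$178,444.6811… × (1 + 0.01)^3 = R$183,851.7334…
After R$86,900.00 payment: R$183,851.7334… − R$86,900.00 = R$96,951.7334…
Balance at month 12: R$96,951.7334… × (1 + 0.01)^4 = R$100,888.3625…
Penalty: 12 × 1.75% × R$222,780.63 = R$46,783.93…
Final settlement = outstanding balance + penalty = R$100,888.3625… + R$46,783.93… = R$147,672.29

R$147,672.29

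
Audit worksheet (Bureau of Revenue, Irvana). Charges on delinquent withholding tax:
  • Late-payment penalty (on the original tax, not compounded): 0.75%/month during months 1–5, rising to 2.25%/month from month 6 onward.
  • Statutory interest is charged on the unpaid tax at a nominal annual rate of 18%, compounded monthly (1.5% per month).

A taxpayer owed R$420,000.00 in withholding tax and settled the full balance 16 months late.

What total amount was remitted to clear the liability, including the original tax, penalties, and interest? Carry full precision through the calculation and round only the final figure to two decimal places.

R$652,673.93

Penalty, months 1–5: 5 × 0.75% × R$420,000.00 = R$15,750.00
Penalty, months 6–16: 11 × 2.25% × R$420,000.00 = R$103,950.00
Interest: R$420,000.00 × ((1 + 0.015)^16 − 1) = R$420,000.00 × 0.2689855… = R$112,973.9300…
Total = R$420,000.00 + R$119,700.0000 + R$112,973.9300… = R$652,673.93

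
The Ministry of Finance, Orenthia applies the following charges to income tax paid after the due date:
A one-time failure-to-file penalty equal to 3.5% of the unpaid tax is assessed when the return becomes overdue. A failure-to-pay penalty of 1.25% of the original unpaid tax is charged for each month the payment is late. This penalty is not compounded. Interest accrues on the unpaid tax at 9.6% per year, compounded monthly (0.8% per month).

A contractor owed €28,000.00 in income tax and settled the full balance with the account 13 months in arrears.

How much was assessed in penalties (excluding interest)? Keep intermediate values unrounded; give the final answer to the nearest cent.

Failure-to-file penalty: 3.5% × €28,000.00 = €980.00
Failure-to-pay penalty: 13 × 1.25% × €28,000.00 = €4,550.00
Total penalty = €980.00 + €4,550.00 = €5,530.00

€5,530.00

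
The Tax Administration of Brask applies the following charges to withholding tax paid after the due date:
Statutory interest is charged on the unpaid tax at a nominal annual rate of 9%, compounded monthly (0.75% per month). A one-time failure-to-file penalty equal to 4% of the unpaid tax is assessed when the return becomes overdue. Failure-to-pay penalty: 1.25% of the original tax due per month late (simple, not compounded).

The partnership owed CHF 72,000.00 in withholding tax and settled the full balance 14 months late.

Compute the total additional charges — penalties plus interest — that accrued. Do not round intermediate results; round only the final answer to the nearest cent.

Failure-to-file penalty: 4% × CHF 72,000.00 = CHF 2,880.00
Failure-to-pay penalty: 14 × 1.25% × CHF 72,000.00 = CHF 12,600.00
Interest: CHF 72,000.00 × ((1 + 0.0075)^14 − 1) = CHF 72,000.00 × 0.1102755… = CHF 7,939.8380…
Penalties + interest = CHF 15,480.0000 + CHF 7,939.8380… = CHF 23,419.84

CHF 23,419.84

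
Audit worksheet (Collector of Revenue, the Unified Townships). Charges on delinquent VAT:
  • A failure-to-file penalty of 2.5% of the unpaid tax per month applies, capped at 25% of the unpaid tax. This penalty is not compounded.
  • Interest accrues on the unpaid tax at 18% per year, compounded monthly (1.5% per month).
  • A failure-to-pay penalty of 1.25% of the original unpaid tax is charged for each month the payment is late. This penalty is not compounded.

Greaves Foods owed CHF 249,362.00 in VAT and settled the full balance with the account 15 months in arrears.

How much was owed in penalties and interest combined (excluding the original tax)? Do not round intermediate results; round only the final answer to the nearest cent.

CHF 171,494.24

Failure-to-file: 15 × 2.5% × CHF 249,362.00 = CHF 93,510.75, capped at 25% × CHF 249,362.00 = CHF 62,340.50
Failure-to-pay penalty = 1.25% × CHF 249,362.00 × 15 mo = CHF 46,755.38…
Interest: CHF 249,362.00 × ((1 + 0.015)^15 − 1) = CHF 249,362.00 × 0.2502321… = CHF 62,398.3686…
Penalties + interest = CHF 109,095.8750 + CHF 62,398.3686… = CHF 171,494.24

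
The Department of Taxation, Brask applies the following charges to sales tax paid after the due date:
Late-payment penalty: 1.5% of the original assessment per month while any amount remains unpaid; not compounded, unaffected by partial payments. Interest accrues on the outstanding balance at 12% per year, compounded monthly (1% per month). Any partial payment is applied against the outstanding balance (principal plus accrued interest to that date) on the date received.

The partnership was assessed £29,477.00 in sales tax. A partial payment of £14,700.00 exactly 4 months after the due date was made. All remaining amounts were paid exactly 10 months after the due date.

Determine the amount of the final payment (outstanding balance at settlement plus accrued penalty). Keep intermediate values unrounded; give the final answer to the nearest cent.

£21,378.15

Balance at month 4: £29,477.0000 × (1 + 0.01)^4 = £30,673.8844…
After £14,700.00 payment: £30,673.8844… − £14,700.00 = £15,973.8844…
Balance at month 10: £15,973.8844… × (1 + 0.01)^6 = £16,956.6002…
Penalty: 10 × 1.5% × £29,477.00 = £4,421.55
Final settlement = outstanding balance + penalty = £16,956.6002… + £4,421.55 = £21,378.15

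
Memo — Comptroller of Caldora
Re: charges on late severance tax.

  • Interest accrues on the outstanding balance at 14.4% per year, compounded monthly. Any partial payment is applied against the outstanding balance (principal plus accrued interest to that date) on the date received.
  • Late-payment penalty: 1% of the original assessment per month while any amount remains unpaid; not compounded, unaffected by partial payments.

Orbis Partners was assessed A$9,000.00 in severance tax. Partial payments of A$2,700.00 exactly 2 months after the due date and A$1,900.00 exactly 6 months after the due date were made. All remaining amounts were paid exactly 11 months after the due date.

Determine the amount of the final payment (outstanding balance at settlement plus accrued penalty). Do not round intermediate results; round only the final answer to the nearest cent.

A$6,229.14

Monthly rate = 14.4% ÷ 12 = 1.2%
Balance at month 2: A$9,000.0000 × (1 + 0.012)^2 = A$9,217.2960
After A$2,700.00 payment: A$9,217.2960 − A$2,700.00 = A$6,517.2960
Balance at month 6: A$6,517.2960 × (1 + 0.012)^4 = A$6,835.8023…
After A$1,900.00 payment: A$6,835.8023… − A$1,900.00 = A$4,935.8023…
Balance at month 11: A$4,935.8023… × (1 + 0.012)^5 = A$5,239.1438…
Penalty: 11 × 1% × A$9,000.00 = A$990.00
Final settlement = outstanding balance + penalty = A$5,239.1438… + A$990.00 = A$6,229.14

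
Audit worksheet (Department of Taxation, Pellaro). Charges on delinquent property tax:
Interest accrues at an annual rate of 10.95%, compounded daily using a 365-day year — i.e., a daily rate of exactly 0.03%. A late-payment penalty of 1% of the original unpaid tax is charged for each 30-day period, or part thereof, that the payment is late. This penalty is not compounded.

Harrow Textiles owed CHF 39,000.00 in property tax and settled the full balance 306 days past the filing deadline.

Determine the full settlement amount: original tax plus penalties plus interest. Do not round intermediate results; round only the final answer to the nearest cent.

CHF 47,039.09

Penalty periods: ⌈306/30⌉ = 11; penalty = 11 × 1% × CHF 39,000.00 = CHF 4,290.00
Interest: CHF 39,000.00 × ((1 + 0.0003)^306 − 1) = CHF 39,000.00 × 0.09613048… = CHF 3,749.0887…
Total = CHF 39,000.00 + CHF 4,290.0000 + CHF 3,749.0887… = CHF 47,039.09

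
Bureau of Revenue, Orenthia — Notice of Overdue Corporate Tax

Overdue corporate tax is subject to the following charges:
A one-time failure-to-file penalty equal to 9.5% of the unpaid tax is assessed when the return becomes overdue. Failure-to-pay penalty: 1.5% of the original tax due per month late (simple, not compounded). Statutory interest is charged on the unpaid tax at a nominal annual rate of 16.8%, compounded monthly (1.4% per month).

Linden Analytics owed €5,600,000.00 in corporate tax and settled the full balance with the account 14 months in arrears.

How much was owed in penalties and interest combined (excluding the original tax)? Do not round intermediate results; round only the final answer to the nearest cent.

€2,911,296.47

Failure-to-file penalty: 9.5% × €5,600,000.00 = €532,000.00
Failure-to-pay penalty = 1.5% × €5,600,000.00 × 14 mo = €1,176,000.00
Interest: €5,600,000.00 × ((1 + 0.014)^14 − 1) = €5,600,000.00 × 0.2148744… = €1,203,296.4727…
Penalties + interest = €1,708,000.0000 + €1,203,296.4727… = €2,911,296.47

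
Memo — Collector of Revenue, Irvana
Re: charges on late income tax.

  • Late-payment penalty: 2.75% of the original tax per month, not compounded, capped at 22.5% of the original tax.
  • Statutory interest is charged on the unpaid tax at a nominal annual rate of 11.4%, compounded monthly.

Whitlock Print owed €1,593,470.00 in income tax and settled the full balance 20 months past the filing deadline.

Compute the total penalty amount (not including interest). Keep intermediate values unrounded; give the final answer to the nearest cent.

€358,530.75

Penalty (uncapped): 20 × 2.75% × €1,593,470.00 = €876,408.50; cap = 22.5% × €1,593,470.00 = €358,530.75 → penalty = €358,530.75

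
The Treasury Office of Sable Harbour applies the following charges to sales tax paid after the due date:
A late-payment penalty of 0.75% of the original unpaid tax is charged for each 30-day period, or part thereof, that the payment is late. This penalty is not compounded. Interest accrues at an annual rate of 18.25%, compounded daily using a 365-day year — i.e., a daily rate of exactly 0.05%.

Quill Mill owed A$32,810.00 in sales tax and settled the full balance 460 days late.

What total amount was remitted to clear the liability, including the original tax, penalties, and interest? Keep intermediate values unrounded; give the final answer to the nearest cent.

A$45,229.49

Penalty periods: ⌈460/30⌉ = 16; penalty = 16 × 0.75% × A$32,810.00 = A$3,937.20
Interest: A$32,810.00 × ((1 + 0.0005)^460 − 1) = A$32,810.00 × 0.25852767… = A$8,482.2927…
Total = A$32,810.00 + A$3,937.2000 + A$8,482.2927… = A$45,229.49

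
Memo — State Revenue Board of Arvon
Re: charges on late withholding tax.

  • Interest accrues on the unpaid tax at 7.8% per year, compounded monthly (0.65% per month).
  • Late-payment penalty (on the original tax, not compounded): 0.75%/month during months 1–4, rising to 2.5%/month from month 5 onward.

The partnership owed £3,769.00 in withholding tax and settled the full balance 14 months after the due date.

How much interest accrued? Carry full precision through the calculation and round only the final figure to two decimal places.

Interest: £3,769.00 × ((1 + 0.0065)^14 − 1) = £3,769.00 × 0.0949465… = £357.8534…

£357.85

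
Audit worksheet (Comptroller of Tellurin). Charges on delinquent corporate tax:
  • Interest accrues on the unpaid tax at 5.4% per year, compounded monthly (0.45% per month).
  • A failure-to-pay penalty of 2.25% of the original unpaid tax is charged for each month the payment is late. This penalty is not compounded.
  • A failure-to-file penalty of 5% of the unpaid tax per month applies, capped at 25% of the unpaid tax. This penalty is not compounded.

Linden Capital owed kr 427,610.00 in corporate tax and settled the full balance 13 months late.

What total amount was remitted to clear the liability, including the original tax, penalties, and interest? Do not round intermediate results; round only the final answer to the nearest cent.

Failure-to-file: 13 × 5% × kr 427,610.00 = kr 277,946.50, capped at 25% × kr 427,610.00 = kr 106,902.50
Failure-to-pay penalty = 2.25% × kr 427,610.00 × 13 mo = kr 125,075.93…
Interest: kr 427,610.00 × ((1 + 0.0045)^13 − 1) = kr 427,610.00 × 0.0601059… = kr 25,701.8657…
Total = kr 427,610.00 + kr 231,978.4250 + kr 25,701.8657… = kr 685,290.29

kr 685,290.29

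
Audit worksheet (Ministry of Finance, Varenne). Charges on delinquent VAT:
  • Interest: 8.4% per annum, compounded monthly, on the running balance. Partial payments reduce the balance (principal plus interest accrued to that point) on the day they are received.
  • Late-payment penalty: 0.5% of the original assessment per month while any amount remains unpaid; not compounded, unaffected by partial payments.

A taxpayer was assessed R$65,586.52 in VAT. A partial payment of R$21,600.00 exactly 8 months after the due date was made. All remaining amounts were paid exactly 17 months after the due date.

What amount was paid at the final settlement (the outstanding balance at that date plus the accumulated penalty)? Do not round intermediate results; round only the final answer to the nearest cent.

R$56,419.39

Monthly rate = 8.4% ÷ 12 = 0.7%
Balance at month 8: R$65,586.5200 × (1 + 0.007)^8 = R$69,350.6207…
After R$21,600.00 payment: R$69,350.6207… − R$21,600.00 = R$47,750.6207…
Balance at month 17: R$47,750.6207… × (1 + 0.007)^9 = R$50,844.5322…
Penalty: 17 × 0.5% × R$65,586.52 = R$5,574.85…
Final settlement = outstanding balance + penalty = R$50,844.5322… + R$5,574.85… = R$56,419.39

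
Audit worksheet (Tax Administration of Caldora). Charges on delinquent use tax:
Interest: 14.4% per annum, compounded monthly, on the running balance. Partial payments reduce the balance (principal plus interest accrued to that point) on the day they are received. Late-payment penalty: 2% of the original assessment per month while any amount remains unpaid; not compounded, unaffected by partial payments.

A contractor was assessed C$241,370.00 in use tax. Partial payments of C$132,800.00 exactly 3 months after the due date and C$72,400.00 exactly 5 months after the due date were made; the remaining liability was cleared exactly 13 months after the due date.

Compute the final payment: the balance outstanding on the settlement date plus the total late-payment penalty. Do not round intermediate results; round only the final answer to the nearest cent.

Monthly rate = 14.4% ÷ 12 = 1.2%
Balance at month 3: C$241,370.0000 × (1 + 0.012)^3 = C$250,164.0089…
After C$132,800.00 payment: C$250,164.0089… − C$132,800.00 = C$117,364.0089…
Balance at month 5: C$117,364.0089… × (1 + 0.012)^2 = C$120,197.6456…
After C$72,400.00 payment: C$120,197.6456… − C$72,400.00 = C$47,797.6456…
Balance at month 13: C$47,797.6456… × (1 + 0.012)^8 = C$52,583.6350…
Penalty: 13 × 2% × C$241,370.00 = C$62,756.20
Final settlement = outstanding balance + penalty = C$52,583.6350… + C$62,756.20 = C$115,339.83

C$115,339.83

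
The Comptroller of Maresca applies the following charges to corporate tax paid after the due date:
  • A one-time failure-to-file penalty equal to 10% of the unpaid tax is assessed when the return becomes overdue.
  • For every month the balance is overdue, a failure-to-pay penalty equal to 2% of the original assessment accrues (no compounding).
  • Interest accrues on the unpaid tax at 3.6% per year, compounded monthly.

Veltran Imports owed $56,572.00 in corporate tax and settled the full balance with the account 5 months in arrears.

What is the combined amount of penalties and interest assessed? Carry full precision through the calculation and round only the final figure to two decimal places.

$12,168.09

Failure-to-file penalty: 10% × $56,572.00 = $5,657.20
Failure-to-pay penalty: 5 × 2% × $56,572.00 = $5,657.20
Interest (3.6%/yr ÷ 12 = 0.3%/month): $56,572.00 × ((1 + 0.003)^5 − 1) = $853.6868…
Penalties + interest = $11,314.4000 + $853.6868… = $12,168.09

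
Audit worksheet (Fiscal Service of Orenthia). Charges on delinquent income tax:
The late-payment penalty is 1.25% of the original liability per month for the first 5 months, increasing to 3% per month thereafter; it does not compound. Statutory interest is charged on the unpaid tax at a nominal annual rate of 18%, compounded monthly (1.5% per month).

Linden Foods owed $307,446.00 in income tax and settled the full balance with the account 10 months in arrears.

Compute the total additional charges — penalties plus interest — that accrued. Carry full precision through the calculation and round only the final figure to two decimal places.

$114,689.91

Penalty, months 1–5: 5 × 1.25% × $307,446.00 = $19,215.38…
Penalty, months 6–10: 5 × 3% × $307,446.00 = $46,116.90
Interest: $307,446.00 × ((1 + 0.015)^10 − 1) = $307,446.00 × 0.1605408… = $49,357.6345…
Penalties + interest = $65,332.2750 + $49,357.6345… = $114,689.91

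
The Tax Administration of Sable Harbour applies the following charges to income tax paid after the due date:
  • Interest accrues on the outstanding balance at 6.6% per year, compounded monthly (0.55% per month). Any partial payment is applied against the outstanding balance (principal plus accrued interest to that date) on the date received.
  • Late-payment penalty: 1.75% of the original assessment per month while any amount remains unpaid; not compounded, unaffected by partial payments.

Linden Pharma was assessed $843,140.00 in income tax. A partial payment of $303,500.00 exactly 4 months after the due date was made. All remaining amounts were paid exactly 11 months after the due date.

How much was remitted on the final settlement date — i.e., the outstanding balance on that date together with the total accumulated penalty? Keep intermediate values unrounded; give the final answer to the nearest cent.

$742,501.27

Balance at month 4: $843,140.0000 × (1 + 0.0055)^4 = $861,842.6718…
After $303,500.00 payment: $861,842.6718… − $303,500.00 = $558,342.6718…
Balance at month 11: $558,342.6718… × (1 + 0.0055)^7 = $580,196.8211…
Penalty: 11 × 1.75% × $843,140.00 = $162,304.45
Final settlement = outstanding balance + penalty = $580,196.8211… + $162,304.45 = $742,501.27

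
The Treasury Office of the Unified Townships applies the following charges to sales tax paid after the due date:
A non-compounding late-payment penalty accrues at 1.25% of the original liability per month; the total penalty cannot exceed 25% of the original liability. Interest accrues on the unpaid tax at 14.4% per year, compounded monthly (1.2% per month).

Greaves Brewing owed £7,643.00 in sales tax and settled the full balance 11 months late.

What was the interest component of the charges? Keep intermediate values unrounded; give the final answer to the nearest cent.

Interest: £7,643.00 × ((1 + 0.012)^11 − 1) = £7,643.00 × 0.1402121… = £1,071.6409…

£1,071.64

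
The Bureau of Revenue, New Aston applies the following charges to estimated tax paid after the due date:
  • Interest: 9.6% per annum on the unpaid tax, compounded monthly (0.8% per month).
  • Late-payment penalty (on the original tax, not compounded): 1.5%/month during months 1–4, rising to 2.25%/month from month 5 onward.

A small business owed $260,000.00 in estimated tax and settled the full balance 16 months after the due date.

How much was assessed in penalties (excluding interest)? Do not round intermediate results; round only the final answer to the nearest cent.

$85,800.00

Penalty, months 1–4: 4 × 1.5% × $260,000.00 = $15,600.00
Penalty, months 5–16: 12 × 2.25% × $260,000.00 = $70,200.00
Total penalty = $15,600.00 + $70,200.00 = $85,800.00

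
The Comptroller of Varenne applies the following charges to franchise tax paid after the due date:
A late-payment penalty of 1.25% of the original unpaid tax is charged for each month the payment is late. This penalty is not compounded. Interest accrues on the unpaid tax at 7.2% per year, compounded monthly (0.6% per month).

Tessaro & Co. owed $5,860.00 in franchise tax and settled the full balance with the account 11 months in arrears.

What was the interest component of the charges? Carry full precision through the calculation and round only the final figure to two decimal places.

$398.57

Interest: $5,860.00 × ((1 + 0.006)^11 − 1) = $5,860.00 × 0.0680161… = $398.5742…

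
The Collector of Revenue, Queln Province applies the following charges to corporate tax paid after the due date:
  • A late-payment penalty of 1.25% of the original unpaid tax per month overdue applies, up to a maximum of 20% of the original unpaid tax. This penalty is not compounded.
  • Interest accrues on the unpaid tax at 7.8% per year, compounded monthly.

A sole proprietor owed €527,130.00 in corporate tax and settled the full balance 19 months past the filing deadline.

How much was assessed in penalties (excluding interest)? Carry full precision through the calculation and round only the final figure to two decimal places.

€105,426.00

Penalty (uncapped): 19 × 1.25% × €527,130.00 = €125,193.38…; cap = 20% × €527,130.00 = €105,426.00 → penalty = €105,426.00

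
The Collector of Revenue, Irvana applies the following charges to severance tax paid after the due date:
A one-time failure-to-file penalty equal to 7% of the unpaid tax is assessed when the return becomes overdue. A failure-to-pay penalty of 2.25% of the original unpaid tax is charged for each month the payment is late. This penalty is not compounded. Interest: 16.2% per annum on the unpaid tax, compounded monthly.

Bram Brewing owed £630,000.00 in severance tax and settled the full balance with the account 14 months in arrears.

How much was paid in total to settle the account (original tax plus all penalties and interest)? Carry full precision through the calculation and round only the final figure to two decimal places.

£1,002,654.13

Failure-to-file penalty: 7% × £630,000.00 = £44,100.00
Failure-to-pay penalty = 2.25% × £630,000.00 × 14 mo = £198,450.00
Interest (16.2%/yr ÷ 12 = 1.35%/month): £630,000.00 × ((1 + 0.0135)^14 − 1) = £130,104.1293…
Total = £630,000.00 + £242,550.0000 + £130,104.1293… = £1,002,654.13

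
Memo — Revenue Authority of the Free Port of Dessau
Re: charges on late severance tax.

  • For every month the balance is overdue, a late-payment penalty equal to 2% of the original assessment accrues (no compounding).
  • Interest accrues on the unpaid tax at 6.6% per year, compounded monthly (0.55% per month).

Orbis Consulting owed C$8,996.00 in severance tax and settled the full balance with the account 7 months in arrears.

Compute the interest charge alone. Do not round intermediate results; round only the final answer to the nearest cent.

C$352.11

Interest: C$8,996.00 × ((1 + 0.0055)^7 − 1) = C$8,996.00 × 0.0391411… = C$352.1134…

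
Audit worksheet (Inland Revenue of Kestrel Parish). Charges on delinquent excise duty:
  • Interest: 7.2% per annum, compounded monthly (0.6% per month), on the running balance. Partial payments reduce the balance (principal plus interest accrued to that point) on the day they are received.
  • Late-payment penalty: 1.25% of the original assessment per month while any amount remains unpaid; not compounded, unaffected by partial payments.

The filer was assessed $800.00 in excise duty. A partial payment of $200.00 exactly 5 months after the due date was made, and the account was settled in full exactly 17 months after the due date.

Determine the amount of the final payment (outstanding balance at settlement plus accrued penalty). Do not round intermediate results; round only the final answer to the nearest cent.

$840.75

Balance at month 5: $800.0000 × (1 + 0.006)^5 = $824.2897…
After $200.00 payment: $824.2897… − $200.00 = $624.2897…
Balance at month 17: $624.2897… × (1 + 0.006)^12 = $670.7520…
Penalty: 17 × 1.25% × $800.00 = $170.00
Final settlement = outstanding balance + penalty = $670.7520… + $170.00 = $840.75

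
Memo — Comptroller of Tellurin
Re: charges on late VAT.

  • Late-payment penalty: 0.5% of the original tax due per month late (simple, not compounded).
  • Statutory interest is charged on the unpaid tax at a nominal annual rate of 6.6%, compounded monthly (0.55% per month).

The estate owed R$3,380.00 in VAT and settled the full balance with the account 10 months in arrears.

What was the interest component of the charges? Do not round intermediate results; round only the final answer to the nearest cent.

R$190.57

Interest: R$3,380.00 × ((1 + 0.0055)^10 − 1) = R$3,380.00 × 0.0563814… = R$190.5692…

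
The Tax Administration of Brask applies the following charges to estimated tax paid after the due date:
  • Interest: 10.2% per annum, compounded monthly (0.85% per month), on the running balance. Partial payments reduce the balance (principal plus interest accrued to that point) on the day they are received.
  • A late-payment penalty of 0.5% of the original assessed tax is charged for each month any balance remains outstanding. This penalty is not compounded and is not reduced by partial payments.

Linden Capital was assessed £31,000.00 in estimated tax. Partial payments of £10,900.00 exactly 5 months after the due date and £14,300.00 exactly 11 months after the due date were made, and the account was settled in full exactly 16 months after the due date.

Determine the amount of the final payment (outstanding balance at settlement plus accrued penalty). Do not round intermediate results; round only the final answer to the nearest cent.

£11,093.97

Balance at month 5: £31,000.0000 × (1 + 0.0085)^5 = £32,340.0887…
After £10,900.00 payment: £32,340.0887… − £10,900.00 = £21,440.0887…
Balance at month 11: £21,440.0887… × (1 + 0.0085)^6 = £22,557.0339…
After £14,300.00 payment: £22,557.0339… − £14,300.00 = £8,257.0339…
Balance at month 16: £8,257.0339… × (1 + 0.0085)^5 = £8,613.9745…
Penalty: 16 × 0.5% × £31,000.00 = £2,480.00
Final settlement = outstanding balance + penalty = £8,613.9745… + £2,480.00 = £11,093.97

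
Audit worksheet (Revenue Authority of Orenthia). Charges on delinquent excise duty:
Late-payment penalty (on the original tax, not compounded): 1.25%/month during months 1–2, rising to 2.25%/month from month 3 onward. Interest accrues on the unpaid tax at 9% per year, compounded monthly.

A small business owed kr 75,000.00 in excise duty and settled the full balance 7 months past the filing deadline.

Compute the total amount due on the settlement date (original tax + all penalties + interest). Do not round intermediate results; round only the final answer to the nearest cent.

Penalty, months 1–2: 2 × 1.25% × kr 75,000.00 = kr 1,875.00
Penalty, months 3–7: 5 × 2.25% × kr 75,000.00 = kr 8,437.50
Interest (9%/yr ÷ 12 = 0.75%/month): kr 75,000.00 × ((1 + 0.0075)^7 − 1) = kr 4,027.2095…
Total = kr 75,000.00 + kr 10,312.5000 + kr 4,027.2095… = kr 89,339.71

kr 89,339.71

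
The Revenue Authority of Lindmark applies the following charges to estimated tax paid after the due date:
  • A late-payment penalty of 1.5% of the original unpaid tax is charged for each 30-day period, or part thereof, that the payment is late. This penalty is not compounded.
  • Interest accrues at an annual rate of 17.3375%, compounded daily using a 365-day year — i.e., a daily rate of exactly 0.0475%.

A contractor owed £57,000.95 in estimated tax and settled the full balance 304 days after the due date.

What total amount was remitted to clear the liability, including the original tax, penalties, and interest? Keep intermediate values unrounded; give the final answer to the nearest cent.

Penalty periods: ⌈304/30⌉ = 11; penalty = 11 × 1.5% × £57,000.95 = £9,405.16…
Interest: £57,000.95 × ((1 + 0.000475)^304 − 1) = £57,000.95 × 0.15530655… = £8,852.6206…
Total = £57,000.95 + £9,405.1568… + £8,852.6206… = £75,258.73

£75,258.73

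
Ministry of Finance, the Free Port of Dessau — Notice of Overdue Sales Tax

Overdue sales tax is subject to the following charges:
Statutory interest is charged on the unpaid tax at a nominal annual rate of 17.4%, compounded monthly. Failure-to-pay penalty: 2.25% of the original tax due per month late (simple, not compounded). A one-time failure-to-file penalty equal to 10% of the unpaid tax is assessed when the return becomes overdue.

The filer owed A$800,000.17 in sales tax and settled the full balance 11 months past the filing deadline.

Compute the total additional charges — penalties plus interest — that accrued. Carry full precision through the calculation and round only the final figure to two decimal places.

A$415,265.42

Failure-to-file penalty: 10% × A$800,000.17 = A$80,000.02…
Failure-to-pay penalty: 11 × 2.25% × A$800,000.17 = A$198,000.04…
Interest (17.4%/yr ÷ 12 = 1.45%/month): A$800,000.17 × ((1 + 0.0145)^11 − 1) = A$137,265.3582…
Penalties + interest = A$278,000.0591… + A$137,265.3582… = A$415,265.42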